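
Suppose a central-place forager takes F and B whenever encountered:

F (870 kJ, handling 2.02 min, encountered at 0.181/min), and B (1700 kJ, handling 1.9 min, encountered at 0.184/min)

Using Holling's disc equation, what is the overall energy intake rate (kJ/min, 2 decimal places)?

Energy encountered per unit search time: 0.181×870 + 0.184×1700 = 470.3 kJ/min.
Handling time per unit search time: 0.181×2.02 + 0.184×1.9 = 0.7152.
Rate = 470.3/(1 + 0.7152) = 274.2 kJ/min.

274.17 kJ/min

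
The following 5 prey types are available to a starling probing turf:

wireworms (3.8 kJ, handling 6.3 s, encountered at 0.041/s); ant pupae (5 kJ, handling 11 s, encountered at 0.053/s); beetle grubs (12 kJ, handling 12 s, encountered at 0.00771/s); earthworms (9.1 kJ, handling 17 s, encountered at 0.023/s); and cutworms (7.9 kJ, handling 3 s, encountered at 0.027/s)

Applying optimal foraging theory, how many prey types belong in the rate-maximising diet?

E/h in descending order: cutworms 2.63, beetle grubs 1, wireworms 0.603, earthworms 0.535, ant pupae 0.455 kJ/s. The optimal diet is the largest prefix of this list for which every included type satisfies E_i/h_i > R on the types above it.
Rate on top 1: 0.1973. beetle grubs: 1 > 0.1973 → include.
Rate on top 2: 0.2606. wireworms: 0.603 > 0.2606 → include.
Rate on top 3: 0.3224. earthworms: 0.535 > 0.3224 → include.
Rate on top 4: 0.3681. ant pupae: 0.455 > 0.3681 → include.
Optimal diet: cutworms, beetle grubs, wireworms, earthworms, ant pupae — 5 of 5 types.

5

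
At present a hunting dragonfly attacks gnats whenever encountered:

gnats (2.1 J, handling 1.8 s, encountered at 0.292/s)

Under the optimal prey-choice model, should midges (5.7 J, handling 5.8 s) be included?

Intake rate on the current diet: R = (0.292×2.1) / (1 + 0.292×1.8) = 0.6132/1.526 = 0.4019 J/s.
Profitability of midges: 5.7/5.8 = 0.9828 J/s.
0.9828 > 0.4019, so adding midges raises the average — include it.

Yes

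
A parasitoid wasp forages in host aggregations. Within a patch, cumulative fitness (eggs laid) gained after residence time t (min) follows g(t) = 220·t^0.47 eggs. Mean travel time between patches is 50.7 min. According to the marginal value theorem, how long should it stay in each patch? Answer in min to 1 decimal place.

45.0 min

By the marginal value theorem, leave when the instantaneous gain rate g'(t) equals the habitat-wide average g(t)/(T + t).
g'(t) = 0.47·220·t^-0.53. Setting 0.47·220·t^-0.53 = 220·t^0.47/(50.7+t) gives 0.47(50.7+t) = t, so 0.53·t = 0.47×50.7.
t* = 0.47×50.7/0.53 = 44.96 min.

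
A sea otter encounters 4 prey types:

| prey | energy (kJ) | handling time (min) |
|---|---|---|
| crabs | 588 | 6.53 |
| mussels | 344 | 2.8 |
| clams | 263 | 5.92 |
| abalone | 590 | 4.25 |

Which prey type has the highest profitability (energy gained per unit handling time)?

abalone

In descending order of E/h:
abalone: 590/4.25 = 139 kJ/min
mussels: 344/2.8 = 123 kJ/min
crabs: 588/6.53 = 90 kJ/min
clams: 263/5.92 = 44.4 kJ/min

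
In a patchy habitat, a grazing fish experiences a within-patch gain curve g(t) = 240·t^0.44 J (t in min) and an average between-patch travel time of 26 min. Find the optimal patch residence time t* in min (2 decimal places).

20.43 min

Optimal t* satisfies g'(t*) = g(t*)/(T + t*).
g'(t) = 0.44·240·t^-0.56. Setting 0.44·240·t^-0.56 = 240·t^0.44/(26+t) gives 0.44(26+t) = t, so 0.56·t = 0.44×26.
t* = 0.44×26/0.56 = 20.43 min.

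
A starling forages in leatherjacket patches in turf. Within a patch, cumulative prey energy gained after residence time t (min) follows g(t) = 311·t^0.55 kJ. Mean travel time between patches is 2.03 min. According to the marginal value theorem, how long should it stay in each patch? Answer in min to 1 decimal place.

2.5 min

Maximise g(t)/(T+t): set derivative to zero → g'(t)(T+t) = g(t).
g'(t) = 0.55·311·t^-0.45. Setting 0.55·311·t^-0.45 = 311·t^0.55/(2.03+t) gives 0.55(2.03+t) = t, so 0.45·t = 0.55×2.03.
t* = 0.55×2.03/0.45 = 2.481 min.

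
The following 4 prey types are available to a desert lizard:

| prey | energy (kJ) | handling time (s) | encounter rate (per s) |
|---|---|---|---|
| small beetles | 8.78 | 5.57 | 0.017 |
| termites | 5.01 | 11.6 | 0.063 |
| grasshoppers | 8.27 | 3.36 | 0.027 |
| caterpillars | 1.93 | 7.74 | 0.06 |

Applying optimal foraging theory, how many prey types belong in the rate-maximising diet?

3

Rank by E/h (kJ/s): grasshoppers 2.46, small beetles 1.58, termites 0.432, caterpillars 0.249. Include each in turn until the next type's E/h falls below the running intake rate.
Rate on top 1: 0.2047. small beetles: 1.58 > 0.2047 → include.
Rate on top 2: 0.3143. termites: 0.432 > 0.3143 → include.
Rate on top 3: 0.3591. caterpillars: 0.249 < 0.3591 → exclude; stop.
Optimal diet: grasshoppers, small beetles, termites — 3 of 4 types.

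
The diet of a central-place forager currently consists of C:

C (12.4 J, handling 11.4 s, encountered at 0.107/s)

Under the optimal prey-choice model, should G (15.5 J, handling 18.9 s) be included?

Yes

On C alone, R = ΣλE/(1+Σλh) = 1.327/2.22 = 0.5977 J/s.
Profitability of G: 15.5/18.9 = 0.8201 J/s.
0.8201 > 0.5977, so adding G raises the average — include it.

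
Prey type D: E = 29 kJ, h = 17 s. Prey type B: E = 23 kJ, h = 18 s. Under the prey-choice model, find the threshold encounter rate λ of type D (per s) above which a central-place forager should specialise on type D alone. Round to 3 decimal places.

The zero-one rule: include type B iff E₂/h₂ > λE₁/(1+λh₁). Equality gives the switch point.
λE₁h₂ = E₂ + λE₂h₁ ⇒ λ = E₂/(E₁h₂ − E₂h₁) = 23/(522 − 391) = 0.1756 per s.

0.176 per s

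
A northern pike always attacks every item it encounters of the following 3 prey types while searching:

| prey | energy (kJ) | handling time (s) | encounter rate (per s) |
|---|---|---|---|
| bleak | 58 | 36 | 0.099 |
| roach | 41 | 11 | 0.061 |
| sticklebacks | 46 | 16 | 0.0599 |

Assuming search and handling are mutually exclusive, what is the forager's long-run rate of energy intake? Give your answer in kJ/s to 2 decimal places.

R = (0.099×58 + 0.061×41 + 0.0599×46) / (1 + 0.099×36 + 0.061×11 + 0.0599×16) = 11/6.193 = 1.776 kJ/s.

1.78 kJ/s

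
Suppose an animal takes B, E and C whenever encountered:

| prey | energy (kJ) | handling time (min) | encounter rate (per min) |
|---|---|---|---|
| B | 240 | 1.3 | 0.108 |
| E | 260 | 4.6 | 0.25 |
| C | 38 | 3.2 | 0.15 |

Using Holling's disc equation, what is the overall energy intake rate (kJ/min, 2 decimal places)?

34.88 kJ/min

R = (0.108×240 + 0.25×260 + 0.15×38) / (1 + 0.108×1.3 + 0.25×4.6 + 0.15×3.2) = 96.62/2.77 = 34.88 kJ/min.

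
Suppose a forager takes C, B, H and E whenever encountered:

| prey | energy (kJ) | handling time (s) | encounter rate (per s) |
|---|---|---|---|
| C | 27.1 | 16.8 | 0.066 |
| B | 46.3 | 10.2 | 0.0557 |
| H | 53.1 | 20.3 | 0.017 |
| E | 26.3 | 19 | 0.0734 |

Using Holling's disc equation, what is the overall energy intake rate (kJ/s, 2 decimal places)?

1.63 kJ/s

Energy encountered per unit search time: 0.066×27.1 + 0.0557×46.3 + 0.017×53.1 + 0.0734×26.3 = 7.201 kJ/s.
Handling time per unit search time: 0.066×16.8 + 0.0557×10.2 + 0.017×20.3 + 0.0734×19 = 3.417.
Rate = 7.201/(1 + 3.417) = 1.63 kJ/s.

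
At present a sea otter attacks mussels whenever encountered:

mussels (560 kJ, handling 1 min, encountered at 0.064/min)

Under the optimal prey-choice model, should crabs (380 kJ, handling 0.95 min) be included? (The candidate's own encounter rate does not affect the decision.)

Yes

Intake rate on the current diet: R = (0.064×560) / (1 + 0.064×1) = 35.84/1.064 = 33.68 kJ/min.
Profitability of crabs: 380/0.95 = 400 kJ/min.
400 > 33.68, so adding crabs raises the average — include it.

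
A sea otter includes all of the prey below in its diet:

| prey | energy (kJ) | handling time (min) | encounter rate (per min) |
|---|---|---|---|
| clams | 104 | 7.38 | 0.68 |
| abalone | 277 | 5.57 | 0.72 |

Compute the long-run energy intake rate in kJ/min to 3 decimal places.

R = Σλ_iE_i / (1 + Σλ_ih_i)
Numerator: 0.68×104 + 0.72×277 = 270.2
Denominator: 1 + 0.68×7.38 + 0.72×5.57 = 10.03
R = 270.2/10.03 = 26.94 kJ/min

26.938 kJ/min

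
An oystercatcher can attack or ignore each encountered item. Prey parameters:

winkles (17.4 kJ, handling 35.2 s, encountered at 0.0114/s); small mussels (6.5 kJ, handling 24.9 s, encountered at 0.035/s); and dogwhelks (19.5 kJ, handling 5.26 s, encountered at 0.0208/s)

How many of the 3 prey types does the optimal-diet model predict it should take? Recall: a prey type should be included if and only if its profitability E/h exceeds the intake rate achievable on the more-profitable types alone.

2

Rank by E/h (kJ/s): dogwhelks 3.71, winkles 0.494, small mussels 0.261. Include each in turn until the next type's E/h falls below the running intake rate.
Rate on top 1: 0.3656. winkles: 0.494 > 0.3656 → include.
Rate on top 2: 0.3998. small mussels: 0.261 < 0.3998 → exclude; stop.
Optimal diet: dogwhelks, winkles — 2 of 3 types.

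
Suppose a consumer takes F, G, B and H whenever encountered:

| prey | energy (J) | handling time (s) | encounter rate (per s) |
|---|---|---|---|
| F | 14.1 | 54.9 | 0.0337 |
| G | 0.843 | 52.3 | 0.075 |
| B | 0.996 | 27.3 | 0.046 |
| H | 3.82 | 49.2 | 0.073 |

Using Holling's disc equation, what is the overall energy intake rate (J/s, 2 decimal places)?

R = (0.0337×14.1 + 0.075×0.843 + 0.046×0.996 + 0.073×3.82) / (1 + 0.0337×54.9 + 0.075×52.3 + 0.046×27.3 + 0.073×49.2) = 0.8631/11.62 = 0.07427 J/s.

0.07 J/s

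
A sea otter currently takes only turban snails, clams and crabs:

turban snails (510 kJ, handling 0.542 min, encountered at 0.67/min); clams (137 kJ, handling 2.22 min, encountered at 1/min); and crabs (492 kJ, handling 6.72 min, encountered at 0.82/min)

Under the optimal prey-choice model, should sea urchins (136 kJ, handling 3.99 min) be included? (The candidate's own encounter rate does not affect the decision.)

On turban snails, clams and crabs alone, R = ΣλE/(1+Σλh) = 882.1/9.094 = 97.01 kJ/min.
sea urchins: E/h = 136/3.99 = 34.09 kJ/min.
34.09 < 97.01, so adding sea urchins would lower the average — exclude it.

No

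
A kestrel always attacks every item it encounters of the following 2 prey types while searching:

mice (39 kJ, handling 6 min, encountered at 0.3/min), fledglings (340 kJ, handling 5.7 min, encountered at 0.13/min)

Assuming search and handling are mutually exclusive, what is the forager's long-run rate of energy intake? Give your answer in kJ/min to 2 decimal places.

R = (0.3×39 + 0.13×340) / (1 + 0.3×6 + 0.13×5.7) = 55.9/3.541 = 15.79 kJ/min.

15.79 kJ/min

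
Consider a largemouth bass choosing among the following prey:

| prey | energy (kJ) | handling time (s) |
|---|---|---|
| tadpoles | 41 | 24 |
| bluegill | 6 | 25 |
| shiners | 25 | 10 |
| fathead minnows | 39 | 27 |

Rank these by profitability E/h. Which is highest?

Profitability E/h (kJ/s): tadpoles = 41/24 = 1.71, bluegill = 6/25 = 0.24, shiners = 25/10 = 2.5, fathead minnows = 39/27 = 1.44.
Ranked: shiners > tadpoles > fathead minnows > bluegill.

shiners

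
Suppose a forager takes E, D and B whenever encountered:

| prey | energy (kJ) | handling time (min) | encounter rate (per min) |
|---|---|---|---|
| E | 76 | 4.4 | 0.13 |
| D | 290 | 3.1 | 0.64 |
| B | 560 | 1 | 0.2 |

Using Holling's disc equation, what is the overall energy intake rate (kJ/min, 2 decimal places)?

R = (0.13×76 + 0.64×290 + 0.2×560) / (1 + 0.13×4.4 + 0.64×3.1 + 0.2×1) = 307.5/3.756 = 81.86 kJ/min.

81.86 kJ/min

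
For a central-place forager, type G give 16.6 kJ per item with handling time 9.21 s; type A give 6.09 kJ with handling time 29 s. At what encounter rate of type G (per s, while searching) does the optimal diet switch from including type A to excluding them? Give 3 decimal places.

0.014 per s

The zero-one rule: include type A iff E₂/h₂ > λE₁/(1+λh₁). Equality gives the switch point.
λE₁h₂ = E₂ + λE₂h₁ ⇒ λ = E₂/(E₁h₂ − E₂h₁) = 6.09/(481.4 − 56.09) = 0.01432 per s.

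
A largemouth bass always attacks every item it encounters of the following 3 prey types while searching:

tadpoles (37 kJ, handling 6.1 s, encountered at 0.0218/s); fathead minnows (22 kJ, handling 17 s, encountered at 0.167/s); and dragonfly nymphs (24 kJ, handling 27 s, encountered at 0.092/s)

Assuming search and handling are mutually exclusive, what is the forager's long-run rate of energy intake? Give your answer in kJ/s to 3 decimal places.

1.036 kJ/s

R = (0.0218×37 + 0.167×22 + 0.092×24) / (1 + 0.0218×6.1 + 0.167×17 + 0.092×27) = 6.689/6.456 = 1.036 kJ/s.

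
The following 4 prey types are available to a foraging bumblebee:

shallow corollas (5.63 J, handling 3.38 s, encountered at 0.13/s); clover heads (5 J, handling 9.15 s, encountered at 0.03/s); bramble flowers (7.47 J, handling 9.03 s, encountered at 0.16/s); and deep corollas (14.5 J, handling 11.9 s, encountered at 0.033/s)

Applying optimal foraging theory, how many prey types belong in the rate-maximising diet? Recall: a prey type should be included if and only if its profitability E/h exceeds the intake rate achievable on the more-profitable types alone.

3

Profitabilities (E/h, J/s): shallow corollas 1.67, deep corollas 1.22, bramble flowers 0.827, clover heads 0.546. Add prey in this order while the next type's profitability exceeds the intake rate on those already taken.
Rate on top 1: 0.5085. deep corollas: 1.22 > 0.5085 → include.
Rate on top 2: 0.6607. bramble flowers: 0.827 > 0.6607 → include.
Rate on top 3: 0.7341. clover heads: 0.546 < 0.7341 → exclude; stop.
Optimal diet: shallow corollas, deep corollas, bramble flowers — 3 of 4 types.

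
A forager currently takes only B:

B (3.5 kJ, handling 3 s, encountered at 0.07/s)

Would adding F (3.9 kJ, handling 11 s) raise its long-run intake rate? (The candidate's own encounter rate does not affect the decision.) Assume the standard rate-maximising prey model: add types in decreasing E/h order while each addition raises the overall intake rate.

Intake rate on the current diet: R = (0.07×3.5) / (1 + 0.07×3) = 0.245/1.21 = 0.2025 kJ/s.
F: E/h = 3.9/11 = 0.3545 kJ/s.
0.3545 > 0.2025, so adding F raises the average — include it.

Yes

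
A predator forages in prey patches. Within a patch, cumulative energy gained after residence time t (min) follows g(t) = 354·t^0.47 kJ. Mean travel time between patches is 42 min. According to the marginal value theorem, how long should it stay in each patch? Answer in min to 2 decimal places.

37.25 min

By the marginal value theorem, leave when the instantaneous gain rate g'(t) equals the habitat-wide average g(t)/(T + t).
g'(t) = 0.47·354·t^-0.53. Setting 0.47·354·t^-0.53 = 354·t^0.47/(42+t) gives 0.47(42+t) = t, so 0.53·t = 0.47×42.
t* = 0.47×42/0.53 = 37.25 min.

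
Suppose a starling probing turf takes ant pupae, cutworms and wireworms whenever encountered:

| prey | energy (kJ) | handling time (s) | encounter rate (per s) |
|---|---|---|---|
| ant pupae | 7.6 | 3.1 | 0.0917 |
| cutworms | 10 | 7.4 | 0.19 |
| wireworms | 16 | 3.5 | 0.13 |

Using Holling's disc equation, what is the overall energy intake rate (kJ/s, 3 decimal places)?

1.487 kJ/s

R = Σλ_iE_i / (1 + Σλ_ih_i)
Numerator: 0.0917×7.6 + 0.19×10 + 0.13×16 = 4.677
Denominator: 1 + 0.0917×3.1 + 0.19×7.4 + 0.13×3.5 = 3.145
R = 4.677/3.145 = 1.487 kJ/s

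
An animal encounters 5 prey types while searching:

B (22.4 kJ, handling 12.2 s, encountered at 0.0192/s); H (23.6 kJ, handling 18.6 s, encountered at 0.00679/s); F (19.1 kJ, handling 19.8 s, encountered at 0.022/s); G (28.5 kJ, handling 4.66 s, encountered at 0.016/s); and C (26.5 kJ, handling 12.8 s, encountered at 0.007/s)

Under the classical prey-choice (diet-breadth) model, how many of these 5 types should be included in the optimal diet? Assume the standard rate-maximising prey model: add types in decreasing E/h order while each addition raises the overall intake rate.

5

Rank by E/h (kJ/s): G 6.12, C 2.07, B 1.84, H 1.27, F 0.965. Include each in turn until the next type's E/h falls below the running intake rate.
Rate on top 1: 0.4244. C: 2.07 > 0.4244 → include.
Rate on top 2: 0.551. B: 1.84 > 0.551 → include.
Rate on top 3: 0.7663. H: 1.27 > 0.7663 → include.
Rate on top 4: 0.8079. F: 0.965 > 0.8079 → include.
Optimal diet: G, C, B, H, F — 5 of 5 types.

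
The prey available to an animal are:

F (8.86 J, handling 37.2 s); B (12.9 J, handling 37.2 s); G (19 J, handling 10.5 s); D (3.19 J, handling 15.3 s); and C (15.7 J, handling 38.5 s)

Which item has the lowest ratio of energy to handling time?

In descending order of E/h:
G: 19/10.5 = 1.81 J/s
C: 15.7/38.5 = 0.408 J/s
B: 12.9/37.2 = 0.347 J/s
F: 8.86/37.2 = 0.238 J/s
D: 3.19/15.3 = 0.208 J/s

D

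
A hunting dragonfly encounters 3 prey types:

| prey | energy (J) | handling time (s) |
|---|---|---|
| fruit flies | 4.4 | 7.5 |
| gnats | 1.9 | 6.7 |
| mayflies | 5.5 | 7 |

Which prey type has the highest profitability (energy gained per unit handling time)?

In descending order of E/h:
mayflies: 5.5/7 = 0.786 J/s
fruit flies: 4.4/7.5 = 0.587 J/s
gnats: 1.9/6.7 = 0.284 J/s

mayflies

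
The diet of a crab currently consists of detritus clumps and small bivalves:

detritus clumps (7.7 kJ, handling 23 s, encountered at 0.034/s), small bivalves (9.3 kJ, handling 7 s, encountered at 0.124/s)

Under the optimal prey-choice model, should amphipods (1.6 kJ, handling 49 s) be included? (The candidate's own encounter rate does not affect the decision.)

Intake rate on the current diet: R = (0.034×7.7 + 0.124×9.3) / (1 + 0.034×23 + 0.124×7) = 1.415/2.65 = 0.534 kJ/s.
Profitability of amphipods: 1.6/49 = 0.03265 kJ/s.
Since 0.03265 < R, time spent handling amphipods is better spent searching.

No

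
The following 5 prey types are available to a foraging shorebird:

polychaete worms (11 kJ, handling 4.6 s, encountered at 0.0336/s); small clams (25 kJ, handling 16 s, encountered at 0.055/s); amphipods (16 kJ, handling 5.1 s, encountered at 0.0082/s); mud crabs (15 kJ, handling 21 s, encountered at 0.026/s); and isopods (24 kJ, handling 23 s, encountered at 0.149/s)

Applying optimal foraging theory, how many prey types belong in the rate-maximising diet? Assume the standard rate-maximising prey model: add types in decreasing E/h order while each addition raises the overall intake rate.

E/h in descending order: amphipods 3.14, polychaete worms 2.39, small clams 1.56, isopods 1.04, mud crabs 0.714 kJ/s. The optimal diet is the largest prefix of this list for which every included type satisfies E_i/h_i > R on the types above it.
Rate on top 1: 0.1259. polychaete worms: 2.39 > 0.1259 → include.
Rate on top 2: 0.4186. small clams: 1.56 > 0.4186 → include.
Rate on top 3: 0.9034. isopods: 1.04 > 0.9034 → include.
Rate on top 4: 0.9906. mud crabs: 0.714 < 0.9906 → exclude; stop.
Optimal diet: amphipods, polychaete worms, small clams, isopods — 4 of 5 types.

4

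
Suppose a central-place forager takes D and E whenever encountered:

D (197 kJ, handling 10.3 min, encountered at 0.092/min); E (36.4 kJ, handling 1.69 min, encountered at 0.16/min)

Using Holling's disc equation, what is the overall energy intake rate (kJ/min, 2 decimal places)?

10.80 kJ/min

Energy encountered per unit search time: 0.092×197 + 0.16×36.4 = 23.95 kJ/min.
Handling time per unit search time: 0.092×10.3 + 0.16×1.69 = 1.218.
Rate = 23.95/(1 + 1.218) = 10.8 kJ/min.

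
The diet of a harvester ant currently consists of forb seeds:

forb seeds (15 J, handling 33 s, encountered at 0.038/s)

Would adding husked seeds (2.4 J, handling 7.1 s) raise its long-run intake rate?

Current rate: (0.038×15)/(1 + 0.038×33) = 0.2529 J/s.
Profitability of husked seeds: 2.4/7.1 = 0.338 J/s.
Since 0.338 > R, including husked seeds increases the long-run rate.

Yes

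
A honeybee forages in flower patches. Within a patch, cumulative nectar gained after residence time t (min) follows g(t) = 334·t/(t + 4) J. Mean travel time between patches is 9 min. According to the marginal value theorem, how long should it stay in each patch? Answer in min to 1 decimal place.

6.0 min

By the marginal value theorem, leave when the instantaneous gain rate g'(t) equals the habitat-wide average g(t)/(T + t).
g'(t) = 334·4/(t + 4)². Setting 334·4/(t+4)² = 334t/[(t+4)(9+t)] gives 4(9+t) = t(t+4), so t² = 4×9 = 36.
t* = √36 = 6 min.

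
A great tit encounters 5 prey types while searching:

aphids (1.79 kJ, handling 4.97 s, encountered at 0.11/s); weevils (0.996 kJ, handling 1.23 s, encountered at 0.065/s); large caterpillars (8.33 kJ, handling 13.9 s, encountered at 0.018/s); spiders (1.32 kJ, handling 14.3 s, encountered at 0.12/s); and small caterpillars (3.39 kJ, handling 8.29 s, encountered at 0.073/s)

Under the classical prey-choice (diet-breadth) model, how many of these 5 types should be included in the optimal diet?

Rank by E/h (kJ/s): weevils 0.81, large caterpillars 0.599, small caterpillars 0.409, aphids 0.36, spiders 0.0923. Include each in turn until the next type's E/h falls below the running intake rate.
Rate on top 1: 0.05995. large caterpillars: 0.599 > 0.05995 → include.
Rate on top 2: 0.1614. small caterpillars: 0.409 > 0.1614 → include.
Rate on top 3: 0.2388. aphids: 0.36 > 0.2388 → include.
Rate on top 4: 0.2655. spiders: 0.0923 < 0.2655 → exclude; stop.
Optimal diet: weevils, large caterpillars, small caterpillars, aphids — 4 of 5 types.

4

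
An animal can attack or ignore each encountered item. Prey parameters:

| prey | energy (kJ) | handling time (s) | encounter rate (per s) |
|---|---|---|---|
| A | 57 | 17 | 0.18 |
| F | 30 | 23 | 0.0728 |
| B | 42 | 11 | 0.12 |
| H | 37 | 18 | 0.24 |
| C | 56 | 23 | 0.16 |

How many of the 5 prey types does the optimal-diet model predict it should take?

2

Profitabilities (E/h, kJ/s): B 3.82, A 3.35, C 2.43, H 2.06, F 1.3. Add prey in this order while the next type's profitability exceeds the intake rate on those already taken.
Rate on top 1: 2.172. A: 3.35 > 2.172 → include.
Rate on top 2: 2.844. C: 2.43 < 2.844 → exclude; stop.
Optimal diet: B, A — 2 of 5 types.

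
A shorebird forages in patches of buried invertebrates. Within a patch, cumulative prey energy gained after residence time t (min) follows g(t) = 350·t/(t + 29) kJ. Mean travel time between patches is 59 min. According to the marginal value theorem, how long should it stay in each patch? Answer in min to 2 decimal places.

Maximise g(t)/(T+t): set derivative to zero → g'(t)(T+t) = g(t).
g'(t) = 350·29/(t + 29)². Setting 350·29/(t+29)² = 350t/[(t+29)(59+t)] gives 29(59+t) = t(t+29), so t² = 29×59 = 1711.
t* = √1711 = 41.36 min.

41.36 min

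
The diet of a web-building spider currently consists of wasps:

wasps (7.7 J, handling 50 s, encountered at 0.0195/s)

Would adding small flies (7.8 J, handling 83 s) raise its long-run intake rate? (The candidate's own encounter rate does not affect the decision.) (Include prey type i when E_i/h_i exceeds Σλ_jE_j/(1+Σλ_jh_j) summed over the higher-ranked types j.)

Current rate: (0.0195×7.7)/(1 + 0.0195×50) = 0.07603 J/s.
small flies: E/h = 7.8/83 = 0.09398 J/s.
0.09398 > 0.07603, so adding small flies raises the average — include it.

Yes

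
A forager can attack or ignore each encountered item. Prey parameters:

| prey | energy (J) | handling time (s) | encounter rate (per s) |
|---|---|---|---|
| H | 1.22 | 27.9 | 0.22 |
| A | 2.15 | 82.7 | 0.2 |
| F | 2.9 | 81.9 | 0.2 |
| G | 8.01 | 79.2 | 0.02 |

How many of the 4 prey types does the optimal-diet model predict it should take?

E/h in descending order: G 0.101, H 0.0437, F 0.0354, A 0.026 J/s. The optimal diet is the largest prefix of this list for which every included type satisfies E_i/h_i > R on the types above it.
Rate on top 1: 0.062. H: 0.0437 < 0.062 → exclude; stop.
Optimal diet: G — 1 of 4 types.

1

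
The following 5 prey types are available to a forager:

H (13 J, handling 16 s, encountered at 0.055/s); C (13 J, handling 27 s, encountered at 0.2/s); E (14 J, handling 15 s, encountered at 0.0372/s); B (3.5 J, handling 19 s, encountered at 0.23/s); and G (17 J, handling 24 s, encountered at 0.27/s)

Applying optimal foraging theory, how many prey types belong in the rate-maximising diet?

E/h in descending order: E 0.933, H 0.812, G 0.708, C 0.481, B 0.184 J/s. The optimal diet is the largest prefix of this list for which every included type satisfies E_i/h_i > R on the types above it.
Rate on top 1: 0.3343. H: 0.812 > 0.3343 → include.
Rate on top 2: 0.5069. G: 0.708 > 0.5069 → include.
Rate on top 3: 0.6533. C: 0.481 < 0.6533 → exclude; stop.
Optimal diet: E, H, G — 3 of 5 types.

3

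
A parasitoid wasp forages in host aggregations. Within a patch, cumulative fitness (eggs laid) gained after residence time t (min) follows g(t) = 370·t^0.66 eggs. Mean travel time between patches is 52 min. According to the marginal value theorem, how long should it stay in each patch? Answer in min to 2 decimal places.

100.94 min

Optimal t* satisfies g'(t*) = g(t*)/(T + t*).
g'(t) = 0.66·370·t^-0.34. Setting 0.66·370·t^-0.34 = 370·t^0.66/(52+t) gives 0.66(52+t) = t, so 0.34·t = 0.66×52.
t* = 0.66×52/0.34 = 100.9 min.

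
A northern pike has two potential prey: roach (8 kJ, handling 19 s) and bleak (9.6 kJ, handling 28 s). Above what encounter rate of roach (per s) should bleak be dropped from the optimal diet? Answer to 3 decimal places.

Drop bleak once their profitability E₂/h₂ falls below the rate achievable on roach alone: E₂/h₂ = λE₁/(1 + λh₁).
Solve for λ: λE₁h₂ = E₂(1 + λh₁) → λ(E₁h₂ − E₂h₁) = E₂ → λ = E₂/(E₁h₂ − E₂h₁).
λ = 9.6/(8×28 − 9.6×19) = 9.6/41.6 = 0.2308 per s.

0.231 per s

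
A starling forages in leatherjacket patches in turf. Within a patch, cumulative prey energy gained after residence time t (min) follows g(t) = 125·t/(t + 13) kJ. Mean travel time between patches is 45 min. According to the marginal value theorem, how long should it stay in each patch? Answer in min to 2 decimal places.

By the marginal value theorem, leave when the instantaneous gain rate g'(t) equals the habitat-wide average g(t)/(T + t).
g'(t) = 125·13/(t + 13)². Setting 125·13/(t+13)² = 125t/[(t+13)(45+t)] gives 13(45+t) = t(t+13), so t² = 13×45 = 585.
t* = √585 = 24.19 min.

24.19 min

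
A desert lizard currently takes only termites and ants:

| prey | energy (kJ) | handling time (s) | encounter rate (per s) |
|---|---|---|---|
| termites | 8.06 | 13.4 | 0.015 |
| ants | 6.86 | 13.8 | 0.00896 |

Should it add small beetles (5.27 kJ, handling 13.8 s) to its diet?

Yes

On termites and ants alone, R = ΣλE/(1+Σλh) = 0.1824/1.325 = 0.1377 kJ/s.
small beetles: E/h = 5.27/13.8 = 0.3819 kJ/s.
Since 0.3819 > R, including small beetles increases the long-run rate.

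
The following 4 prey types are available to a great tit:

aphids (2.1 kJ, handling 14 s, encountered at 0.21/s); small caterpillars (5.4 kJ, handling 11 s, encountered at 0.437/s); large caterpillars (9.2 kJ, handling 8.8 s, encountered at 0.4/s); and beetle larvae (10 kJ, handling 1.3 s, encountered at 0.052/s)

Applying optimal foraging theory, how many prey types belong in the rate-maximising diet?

E/h in descending order: beetle larvae 7.69, large caterpillars 1.05, small caterpillars 0.491, aphids 0.15 kJ/s. The optimal diet is the largest prefix of this list for which every included type satisfies E_i/h_i > R on the types above it.
Rate on top 1: 0.4871. large caterpillars: 1.05 > 0.4871 → include.
Rate on top 2: 0.9155. small caterpillars: 0.491 < 0.9155 → exclude; stop.
Optimal diet: beetle larvae, large caterpillars — 2 of 4 types.

2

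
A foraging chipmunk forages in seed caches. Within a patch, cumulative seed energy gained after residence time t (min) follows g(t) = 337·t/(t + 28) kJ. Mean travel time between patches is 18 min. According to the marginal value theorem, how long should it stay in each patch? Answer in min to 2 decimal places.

By the marginal value theorem, leave when the instantaneous gain rate g'(t) equals the habitat-wide average g(t)/(T + t).
g'(t) = 337·28/(t + 28)². Setting 337·28/(t+28)² = 337t/[(t+28)(18+t)] gives 28(18+t) = t(t+28), so t² = 28×18 = 504.
t* = √504 = 22.45 min.

22.45 min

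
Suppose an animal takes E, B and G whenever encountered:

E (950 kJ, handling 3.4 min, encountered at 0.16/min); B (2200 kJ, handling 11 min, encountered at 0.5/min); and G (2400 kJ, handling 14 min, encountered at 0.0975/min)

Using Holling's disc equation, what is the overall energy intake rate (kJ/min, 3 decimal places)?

176.715 kJ/min

R = Σλ_iE_i / (1 + Σλ_ih_i)
Numerator: 0.16×950 + 0.5×2200 + 0.0975×2400 = 1486
Denominator: 1 + 0.16×3.4 + 0.5×11 + 0.0975×14 = 8.409
R = 1486/8.409 = 176.7 kJ/min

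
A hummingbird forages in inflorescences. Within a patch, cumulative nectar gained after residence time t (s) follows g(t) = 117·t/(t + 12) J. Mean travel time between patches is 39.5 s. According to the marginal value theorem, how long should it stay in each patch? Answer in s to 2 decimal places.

21.77 s

By the marginal value theorem, leave when the instantaneous gain rate g'(t) equals the habitat-wide average g(t)/(T + t).
g'(t) = 117·12/(t + 12)². Setting 117·12/(t+12)² = 117t/[(t+12)(39.5+t)] gives 12(39.5+t) = t(t+12), so t² = 12×39.5 = 474.
t* = √474 = 21.77 s.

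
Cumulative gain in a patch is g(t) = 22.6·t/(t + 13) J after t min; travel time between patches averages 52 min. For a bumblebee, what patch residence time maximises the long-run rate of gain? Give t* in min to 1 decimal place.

Optimal t* satisfies g'(t*) = g(t*)/(T + t*).
g'(t) = 22.6·13/(t + 13)². Setting 22.6·13/(t+13)² = 22.6t/[(t+13)(52+t)] gives 13(52+t) = t(t+13), so t² = 13×52 = 676.
t* = √676 = 26 min.

26.0 min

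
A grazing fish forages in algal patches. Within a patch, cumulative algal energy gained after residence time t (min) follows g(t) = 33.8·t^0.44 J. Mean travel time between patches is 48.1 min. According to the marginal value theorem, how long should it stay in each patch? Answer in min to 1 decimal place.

Optimal t* satisfies g'(t*) = g(t*)/(T + t*).
g'(t) = 0.44·33.8·t^-0.56. Setting 0.44·33.8·t^-0.56 = 33.8·t^0.44/(48.1+t) gives 0.44(48.1+t) = t, so 0.56·t = 0.44×48.1.
t* = 0.44×48.1/0.56 = 37.79 min.

37.8 min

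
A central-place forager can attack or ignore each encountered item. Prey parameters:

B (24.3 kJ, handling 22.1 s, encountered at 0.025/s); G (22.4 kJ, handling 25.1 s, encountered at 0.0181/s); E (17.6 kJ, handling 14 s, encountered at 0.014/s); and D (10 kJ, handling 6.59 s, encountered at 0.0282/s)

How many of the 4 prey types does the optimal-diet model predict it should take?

4

E/h in descending order: D 1.52, E 1.26, B 1.1, G 0.892 kJ/s. The optimal diet is the largest prefix of this list for which every included type satisfies E_i/h_i > R on the types above it.
Rate on top 1: 0.2378. E: 1.26 > 0.2378 → include.
Rate on top 2: 0.3824. B: 1.1 > 0.3824 → include.
Rate on top 3: 0.5872. G: 0.892 > 0.5872 → include.
Optimal diet: D, E, B, G — 4 of 4 types.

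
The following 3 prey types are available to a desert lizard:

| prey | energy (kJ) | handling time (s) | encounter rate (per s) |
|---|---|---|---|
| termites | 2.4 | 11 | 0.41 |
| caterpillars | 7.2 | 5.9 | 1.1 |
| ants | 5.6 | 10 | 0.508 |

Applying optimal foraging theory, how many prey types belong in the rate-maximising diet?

Rank by E/h (kJ/s): caterpillars 1.22, ants 0.56, termites 0.218. Include each in turn until the next type's E/h falls below the running intake rate.
Rate on top 1: 1.057. ants: 0.56 < 1.057 → exclude; stop.
Optimal diet: caterpillars — 1 of 3 types.

1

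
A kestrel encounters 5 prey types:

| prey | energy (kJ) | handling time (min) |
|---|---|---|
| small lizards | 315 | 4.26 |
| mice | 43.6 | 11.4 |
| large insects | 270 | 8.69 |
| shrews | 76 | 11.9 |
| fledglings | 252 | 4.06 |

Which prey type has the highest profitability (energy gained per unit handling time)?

Profitability E/h (kJ/min): small lizards = 315/4.26 = 73.9, mice = 43.6/11.4 = 3.82, large insects = 270/8.69 = 31.1, shrews = 76/11.9 = 6.39, fledglings = 252/4.06 = 62.1.
Ranked: small lizards > fledglings > large insects > shrews > mice.

small lizards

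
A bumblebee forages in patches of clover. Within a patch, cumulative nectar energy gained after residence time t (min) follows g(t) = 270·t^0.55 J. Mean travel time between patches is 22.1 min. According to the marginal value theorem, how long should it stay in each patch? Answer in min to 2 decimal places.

27.01 min

By the marginal value theorem, leave when the instantaneous gain rate g'(t) equals the habitat-wide average g(t)/(T + t).
g'(t) = 0.55·270·t^-0.45. Setting 0.55·270·t^-0.45 = 270·t^0.55/(22.1+t) gives 0.55(22.1+t) = t, so 0.45·t = 0.55×22.1.
t* = 0.55×22.1/0.45 = 27.01 min.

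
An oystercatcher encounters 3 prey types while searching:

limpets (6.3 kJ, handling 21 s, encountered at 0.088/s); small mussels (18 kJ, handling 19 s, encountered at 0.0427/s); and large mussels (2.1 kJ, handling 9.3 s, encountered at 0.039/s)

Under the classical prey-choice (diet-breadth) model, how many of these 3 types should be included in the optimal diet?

E/h in descending order: small mussels 0.947, limpets 0.3, large mussels 0.226 kJ/s. The optimal diet is the largest prefix of this list for which every included type satisfies E_i/h_i > R on the types above it.
Rate on top 1: 0.4243. limpets: 0.3 < 0.4243 → exclude; stop.
Optimal diet: small mussels — 1 of 3 types.

1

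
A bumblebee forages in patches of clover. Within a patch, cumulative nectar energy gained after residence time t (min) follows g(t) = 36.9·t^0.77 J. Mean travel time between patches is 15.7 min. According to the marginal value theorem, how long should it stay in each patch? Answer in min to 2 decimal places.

Maximise g(t)/(T+t): set derivative to zero → g'(t)(T+t) = g(t).
g'(t) = 0.77·36.9·t^-0.23. Setting 0.77·36.9·t^-0.23 = 36.9·t^0.77/(15.7+t) gives 0.77(15.7+t) = t, so 0.23·t = 0.77×15.7.
t* = 0.77×15.7/0.23 = 52.56 min.

52.56 min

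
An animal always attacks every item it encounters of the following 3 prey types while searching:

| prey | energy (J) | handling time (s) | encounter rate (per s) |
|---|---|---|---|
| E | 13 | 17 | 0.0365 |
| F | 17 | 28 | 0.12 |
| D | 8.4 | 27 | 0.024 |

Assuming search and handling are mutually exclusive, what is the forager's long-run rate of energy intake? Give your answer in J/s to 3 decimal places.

0.483 J/s

R = Σλ_iE_i / (1 + Σλ_ih_i)
Numerator: 0.0365×13 + 0.12×17 + 0.024×8.4 = 2.716
Denominator: 1 + 0.0365×17 + 0.12×28 + 0.024×27 = 5.628
R = 2.716/5.628 = 0.4826 J/s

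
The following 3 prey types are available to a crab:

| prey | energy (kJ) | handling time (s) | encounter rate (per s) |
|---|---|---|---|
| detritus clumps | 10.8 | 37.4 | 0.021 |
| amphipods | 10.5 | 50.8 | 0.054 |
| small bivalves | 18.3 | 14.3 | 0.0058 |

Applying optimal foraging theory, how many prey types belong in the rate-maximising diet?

3

Rank by E/h (kJ/s): small bivalves 1.28, detritus clumps 0.289, amphipods 0.207. Include each in turn until the next type's E/h falls below the running intake rate.
Rate on top 1: 0.09801. detritus clumps: 0.289 > 0.09801 → include.
Rate on top 2: 0.1782. amphipods: 0.207 > 0.1782 → include.
Optimal diet: small bivalves, detritus clumps, amphipods — 3 of 3 types.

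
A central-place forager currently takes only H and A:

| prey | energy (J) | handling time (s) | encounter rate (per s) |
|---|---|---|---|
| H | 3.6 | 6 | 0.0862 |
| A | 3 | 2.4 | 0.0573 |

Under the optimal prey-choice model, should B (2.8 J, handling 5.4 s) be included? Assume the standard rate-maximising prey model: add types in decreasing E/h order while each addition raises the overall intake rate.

Current rate: (0.0862×3.6 + 0.0573×3)/(1 + 0.0862×6 + 0.0573×2.4) = 0.2914 J/s.
Profitability of B: 2.8/5.4 = 0.5185 J/s.
0.5185 > 0.2914, so adding B raises the average — include it.

Yes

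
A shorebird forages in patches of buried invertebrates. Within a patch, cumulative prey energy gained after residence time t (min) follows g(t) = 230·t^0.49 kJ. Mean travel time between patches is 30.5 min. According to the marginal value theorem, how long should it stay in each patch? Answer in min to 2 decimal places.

Maximise g(t)/(T+t): set derivative to zero → g'(t)(T+t) = g(t).
g'(t) = 0.49·230·t^-0.51. Setting 0.49·230·t^-0.51 = 230·t^0.49/(30.5+t) gives 0.49(30.5+t) = t, so 0.51·t = 0.49×30.5.
t* = 0.49×30.5/0.51 = 29.3 min.

29.30 min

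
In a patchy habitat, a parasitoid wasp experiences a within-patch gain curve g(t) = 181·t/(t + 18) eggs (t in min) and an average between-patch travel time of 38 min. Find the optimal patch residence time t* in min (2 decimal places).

26.15 min

By the marginal value theorem, leave when the instantaneous gain rate g'(t) equals the habitat-wide average g(t)/(T + t).
g'(t) = 181·18/(t + 18)². Setting 181·18/(t+18)² = 181t/[(t+18)(38+t)] gives 18(38+t) = t(t+18), so t² = 18×38 = 684.
t* = √684 = 26.15 min.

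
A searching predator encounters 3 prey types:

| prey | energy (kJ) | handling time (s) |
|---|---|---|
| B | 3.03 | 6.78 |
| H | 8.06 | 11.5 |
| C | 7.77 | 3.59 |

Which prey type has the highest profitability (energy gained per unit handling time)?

In descending order of E/h:
C: 7.77/3.59 = 2.16 kJ/s
H: 8.06/11.5 = 0.701 kJ/s
B: 3.03/6.78 = 0.447 kJ/s

C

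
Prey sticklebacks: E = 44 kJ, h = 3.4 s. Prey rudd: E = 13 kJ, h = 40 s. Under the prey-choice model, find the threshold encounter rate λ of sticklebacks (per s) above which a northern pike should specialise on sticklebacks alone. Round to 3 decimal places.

0.008 per s

At the threshold, the rate on sticklebacks alone equals the profitability of rudd: λ·44/(1 + λ·3.4) = 13/40 = 0.325.
Rearranging, λ(44 − 0.325×3.4) = 0.325, so λ = 0.325/42.9 = 0.007577 per s.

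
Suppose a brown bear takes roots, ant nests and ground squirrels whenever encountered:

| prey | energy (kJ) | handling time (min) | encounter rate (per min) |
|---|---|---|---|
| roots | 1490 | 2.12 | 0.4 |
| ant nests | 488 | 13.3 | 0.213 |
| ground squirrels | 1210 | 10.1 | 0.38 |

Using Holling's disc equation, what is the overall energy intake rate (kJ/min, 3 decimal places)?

Energy encountered per unit search time: 0.4×1490 + 0.213×488 + 0.38×1210 = 1160 kJ/min.
Handling time per unit search time: 0.4×2.12 + 0.213×13.3 + 0.38×10.1 = 7.519.
Rate = 1160/(1 + 7.519) = 136.1 kJ/min.

136.138 kJ/min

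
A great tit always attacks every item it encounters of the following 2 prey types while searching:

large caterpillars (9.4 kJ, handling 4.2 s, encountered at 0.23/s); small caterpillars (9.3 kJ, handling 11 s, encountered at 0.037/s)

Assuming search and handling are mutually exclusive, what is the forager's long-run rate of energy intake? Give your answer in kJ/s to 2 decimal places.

1.06 kJ/s

Energy encountered per unit search time: 0.23×9.4 + 0.037×9.3 = 2.506 kJ/s.
Handling time per unit search time: 0.23×4.2 + 0.037×11 = 1.373.
Rate = 2.506/(1 + 1.373) = 1.056 kJ/s.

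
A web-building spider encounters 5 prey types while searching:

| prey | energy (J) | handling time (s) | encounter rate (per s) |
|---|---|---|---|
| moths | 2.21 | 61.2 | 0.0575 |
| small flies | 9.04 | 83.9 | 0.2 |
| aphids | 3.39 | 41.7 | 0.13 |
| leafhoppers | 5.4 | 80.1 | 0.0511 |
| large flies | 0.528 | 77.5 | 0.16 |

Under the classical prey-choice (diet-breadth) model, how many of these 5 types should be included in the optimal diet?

1

Profitabilities (E/h, J/s): small flies 0.108, aphids 0.0813, leafhoppers 0.0674, moths 0.0361, large flies 0.00681. Add prey in this order while the next type's profitability exceeds the intake rate on those already taken.
Rate on top 1: 0.1017. aphids: 0.0813 < 0.1017 → exclude; stop.
Optimal diet: small flies — 1 of 5 types.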